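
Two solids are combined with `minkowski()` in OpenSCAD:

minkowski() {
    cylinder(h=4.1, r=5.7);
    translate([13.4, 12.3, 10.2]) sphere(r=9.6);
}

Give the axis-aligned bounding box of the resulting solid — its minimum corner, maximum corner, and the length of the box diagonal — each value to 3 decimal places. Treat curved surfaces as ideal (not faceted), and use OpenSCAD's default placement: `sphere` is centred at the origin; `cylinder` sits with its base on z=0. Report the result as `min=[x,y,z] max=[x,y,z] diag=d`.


A = translate([13.4, 12.3, 10.2]) sphere(r=9.6) → bbox [3.8,2.7,0.6] .. [23,21.9,19.8]
B = cylinder(h=4.1, r=5.7) → bbox [-5.7,-5.7,0] .. [5.7,5.7,4.1]
lo = A.lo+B.lo = [3.8-5.7, 2.7-5.7, 0.6+0] = [-1.900,-3.000,0.600]
hi = A.hi+B.hi = [23+5.7, 21.9+5.7, 19.8+4.1] = [28.700,27.600,23.900]
diag = √(30.6²+30.6²+23.3²) = √2415.61 = 49.149

min=[-1.900,-3.000,0.600] max=[28.700,27.600,23.900] diag=49.149


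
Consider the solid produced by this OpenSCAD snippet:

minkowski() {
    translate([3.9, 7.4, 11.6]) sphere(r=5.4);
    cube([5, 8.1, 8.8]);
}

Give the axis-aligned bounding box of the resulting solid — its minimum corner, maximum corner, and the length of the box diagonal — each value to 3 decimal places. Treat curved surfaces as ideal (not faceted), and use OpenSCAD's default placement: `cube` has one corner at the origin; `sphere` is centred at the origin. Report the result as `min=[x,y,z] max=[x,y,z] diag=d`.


min=[-1.500,2.000,6.200] max=[14.300,20.900,25.800] diag=31.480

A = translate([3.9, 7.4, 11.6]) sphere(r=5.4) → bbox [-1.5,2,6.2] .. [9.3,12.8,17]
B = cube([5, 8.1, 8.8]) → bbox [0,0,0] .. [5,8.1,8.8]
lo = A.lo+B.lo = [-1.5+0, 2+0, 6.2+0] = [-1.500,2.000,6.200]
hi = A.hi+B.hi = [9.3+5, 12.8+8.1, 17+8.8] = [14.300,20.900,25.800]
diag = √(15.8²+18.9²+19.6²) = √991.01 = 31.480


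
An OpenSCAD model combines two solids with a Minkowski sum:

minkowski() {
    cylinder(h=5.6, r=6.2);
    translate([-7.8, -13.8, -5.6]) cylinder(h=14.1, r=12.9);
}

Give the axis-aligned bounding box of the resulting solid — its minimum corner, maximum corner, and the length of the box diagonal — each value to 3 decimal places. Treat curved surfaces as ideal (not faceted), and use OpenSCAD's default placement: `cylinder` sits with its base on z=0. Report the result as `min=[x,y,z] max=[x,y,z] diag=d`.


A = translate([-7.8, -13.8, -5.6]) cylinder(h=14.1, r=12.9) → bbox [-20.7,-26.7,-5.6] .. [5.1,-0.9,8.5]
B = cylinder(h=5.6, r=6.2) → bbox [-6.2,-6.2,0] .. [6.2,6.2,5.6]
lo = A.lo+B.lo = [-20.7-6.2, -26.7-6.2, -5.6+0] = [-26.900,-32.900,-5.600]
hi = A.hi+B.hi = [5.1+6.2, -0.9+6.2, 8.5+5.6] = [11.300,5.300,14.100]
diag = √(38.2²+38.2²+19.7²) = √3306.57 = 57.503

min=[-26.900,-32.900,-5.600] max=[11.300,5.300,14.100] diag=57.503


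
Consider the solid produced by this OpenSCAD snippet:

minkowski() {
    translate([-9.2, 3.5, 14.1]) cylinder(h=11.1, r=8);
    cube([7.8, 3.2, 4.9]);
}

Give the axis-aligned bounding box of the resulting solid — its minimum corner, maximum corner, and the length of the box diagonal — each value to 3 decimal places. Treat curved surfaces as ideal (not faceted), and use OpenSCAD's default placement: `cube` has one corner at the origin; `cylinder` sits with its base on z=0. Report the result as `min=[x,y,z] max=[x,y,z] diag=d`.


A = translate([-9.2, 3.5, 14.1]) cylinder(h=11.1, r=8) → bbox [-17.2,-4.5,14.1] .. [-1.2,11.5,25.2]
B = cube([7.8, 3.2, 4.9]) → bbox [0,0,0] .. [7.8,3.2,4.9]
lo = A.lo+B.lo = [-17.2+0, -4.5+0, 14.1+0] = [-17.200,-4.500,14.100]
hi = A.hi+B.hi = [-1.2+7.8, 11.5+3.2, 25.2+4.9] = [6.600,14.700,30.100]
diag = √(23.8²+19.2²+16²) = √1191.08 = 34.512

min=[-17.200,-4.500,14.100] max=[6.600,14.700,30.100] diag=34.512


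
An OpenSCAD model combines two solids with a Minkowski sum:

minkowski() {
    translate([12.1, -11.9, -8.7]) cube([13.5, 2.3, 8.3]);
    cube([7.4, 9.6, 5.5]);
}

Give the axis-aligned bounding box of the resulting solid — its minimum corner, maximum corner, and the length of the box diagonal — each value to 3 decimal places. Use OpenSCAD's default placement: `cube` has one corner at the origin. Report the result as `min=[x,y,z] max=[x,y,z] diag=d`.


A = translate([12.1, -11.9, -8.7]) cube([13.5, 2.3, 8.3]) → bbox [12.1,-11.9,-8.7] .. [25.6,-9.6,-0.4]
B = cube([7.4, 9.6, 5.5]) → bbox [0,0,0] .. [7.4,9.6,5.5]
lo = A.lo+B.lo = [12.1+0, -11.9+0, -8.7+0] = [12.100,-11.900,-8.700]
hi = A.hi+B.hi = [25.6+7.4, -9.6+9.6, -0.4+5.5] = [33.000,0.000,5.100]
diag = √(20.9²+11.9²+13.8²) = √768.86 = 27.728

min=[12.100,-11.900,-8.700] max=[33.000,0.000,5.100] diag=27.728


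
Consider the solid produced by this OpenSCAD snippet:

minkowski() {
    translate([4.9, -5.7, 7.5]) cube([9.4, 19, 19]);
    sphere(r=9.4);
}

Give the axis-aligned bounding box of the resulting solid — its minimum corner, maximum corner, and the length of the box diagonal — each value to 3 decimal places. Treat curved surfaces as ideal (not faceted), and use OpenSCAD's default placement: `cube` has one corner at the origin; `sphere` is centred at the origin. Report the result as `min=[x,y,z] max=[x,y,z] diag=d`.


A = translate([4.9, -5.7, 7.5]) cube([9.4, 19, 19]) → bbox [4.9,-5.7,7.5] .. [14.3,13.3,26.5]
B = sphere(r=9.4) → bbox [-9.4,-9.4,-9.4] .. [9.4,9.4,9.4]
lo = A.lo+B.lo = [4.9-9.4, -5.7-9.4, 7.5-9.4] = [-4.500,-15.100,-1.900]
hi = A.hi+B.hi = [14.3+9.4, 13.3+9.4, 26.5+9.4] = [23.700,22.700,35.900]
diag = √(28.2²+37.8²+37.8²) = √3652.92 = 60.439

min=[-4.500,-15.100,-1.900] max=[23.700,22.700,35.900] diag=60.439


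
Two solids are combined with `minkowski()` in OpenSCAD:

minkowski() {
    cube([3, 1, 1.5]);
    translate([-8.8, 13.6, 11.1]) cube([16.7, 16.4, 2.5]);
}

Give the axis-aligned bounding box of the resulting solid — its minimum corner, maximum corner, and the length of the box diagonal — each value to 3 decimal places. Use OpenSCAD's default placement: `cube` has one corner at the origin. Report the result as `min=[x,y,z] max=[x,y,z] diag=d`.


min=[-8.800,13.600,11.100] max=[10.900,31.000,15.100] diag=26.587

A = translate([-8.8, 13.6, 11.1]) cube([16.7, 16.4, 2.5]) → bbox [-8.8,13.6,11.1] .. [7.9,30,13.6]
B = cube([3, 1, 1.5]) → bbox [0,0,0] .. [3,1,1.5]
lo = A.lo+B.lo = [-8.8+0, 13.6+0, 11.1+0] = [-8.800,13.600,11.100]
hi = A.hi+B.hi = [7.9+3, 30+1, 13.6+1.5] = [10.900,31.000,15.100]
diag = √(19.7²+17.4²+4²) = √706.85 = 26.587


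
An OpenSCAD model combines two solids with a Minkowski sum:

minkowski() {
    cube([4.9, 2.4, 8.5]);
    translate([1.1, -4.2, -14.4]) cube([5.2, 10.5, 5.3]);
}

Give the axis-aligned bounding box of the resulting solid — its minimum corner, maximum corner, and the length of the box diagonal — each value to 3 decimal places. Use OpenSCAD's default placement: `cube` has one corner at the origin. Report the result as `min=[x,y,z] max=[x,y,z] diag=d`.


A = translate([1.1, -4.2, -14.4]) cube([5.2, 10.5, 5.3]) → bbox [1.1,-4.2,-14.4] .. [6.3,6.3,-9.1]
B = cube([4.9, 2.4, 8.5]) → bbox [0,0,0] .. [4.9,2.4,8.5]
lo = A.lo+B.lo = [1.1+0, -4.2+0, -14.4+0] = [1.100,-4.200,-14.400]
hi = A.hi+B.hi = [6.3+4.9, 6.3+2.4, -9.1+8.5] = [11.200,8.700,-0.600]
diag = √(10.1²+12.9²+13.8²) = √458.86 = 21.421

min=[1.100,-4.200,-14.400] max=[11.200,8.700,-0.600] diag=21.421


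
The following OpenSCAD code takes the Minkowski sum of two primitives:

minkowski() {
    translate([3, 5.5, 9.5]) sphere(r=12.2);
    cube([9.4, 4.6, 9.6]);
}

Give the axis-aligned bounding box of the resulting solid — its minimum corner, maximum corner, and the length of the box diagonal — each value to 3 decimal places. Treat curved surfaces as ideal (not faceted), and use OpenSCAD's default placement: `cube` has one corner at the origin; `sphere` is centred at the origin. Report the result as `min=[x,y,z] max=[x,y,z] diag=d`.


min=[-9.200,-6.700,-2.700] max=[24.600,22.300,31.300] diag=56.031

A = translate([3, 5.5, 9.5]) sphere(r=12.2) → bbox [-9.2,-6.7,-2.7] .. [15.2,17.7,21.7]
B = cube([9.4, 4.6, 9.6]) → bbox [0,0,0] .. [9.4,4.6,9.6]
lo = A.lo+B.lo = [-9.2+0, -6.7+0, -2.7+0] = [-9.200,-6.700,-2.700]
hi = A.hi+B.hi = [15.2+9.4, 17.7+4.6, 21.7+9.6] = [24.600,22.300,31.300]
diag = √(33.8²+29²+34²) = √3139.44 = 56.031


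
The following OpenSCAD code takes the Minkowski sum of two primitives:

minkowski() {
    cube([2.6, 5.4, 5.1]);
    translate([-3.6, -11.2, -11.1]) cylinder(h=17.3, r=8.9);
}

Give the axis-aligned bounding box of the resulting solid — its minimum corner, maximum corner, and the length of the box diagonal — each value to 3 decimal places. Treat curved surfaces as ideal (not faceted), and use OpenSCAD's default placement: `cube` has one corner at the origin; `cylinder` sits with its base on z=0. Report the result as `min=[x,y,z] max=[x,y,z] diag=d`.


min=[-12.500,-20.100,-11.100] max=[7.900,3.100,11.300] diag=38.160

A = translate([-3.6, -11.2, -11.1]) cylinder(h=17.3, r=8.9) → bbox [-12.5,-20.1,-11.1] .. [5.3,-2.3,6.2]
B = cube([2.6, 5.4, 5.1]) → bbox [0,0,0] .. [2.6,5.4,5.1]
lo = A.lo+B.lo = [-12.5+0, -20.1+0, -11.1+0] = [-12.500,-20.100,-11.100]
hi = A.hi+B.hi = [5.3+2.6, -2.3+5.4, 6.2+5.1] = [7.900,3.100,11.300]
diag = √(20.4²+23.2²+22.4²) = √1456.16 = 38.160


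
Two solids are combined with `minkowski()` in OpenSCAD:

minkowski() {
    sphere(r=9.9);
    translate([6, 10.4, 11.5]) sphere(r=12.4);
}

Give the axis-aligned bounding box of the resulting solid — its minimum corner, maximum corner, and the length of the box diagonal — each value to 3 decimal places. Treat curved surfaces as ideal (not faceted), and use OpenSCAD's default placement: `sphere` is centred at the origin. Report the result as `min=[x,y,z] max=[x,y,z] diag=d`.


min=[-16.300,-11.900,-10.800] max=[28.300,32.700,33.800] diag=77.249

A = translate([6, 10.4, 11.5]) sphere(r=12.4) → bbox [-6.4,-2,-0.9] .. [18.4,22.8,23.9]
B = sphere(r=9.9) → bbox [-9.9,-9.9,-9.9] .. [9.9,9.9,9.9]
lo = A.lo+B.lo = [-6.4-9.9, -2-9.9, -0.9-9.9] = [-16.300,-11.900,-10.800]
hi = A.hi+B.hi = [18.4+9.9, 22.8+9.9, 23.9+9.9] = [28.300,32.700,33.800]
diag = √(44.6²+44.6²+44.6²) = √5967.48 = 77.249


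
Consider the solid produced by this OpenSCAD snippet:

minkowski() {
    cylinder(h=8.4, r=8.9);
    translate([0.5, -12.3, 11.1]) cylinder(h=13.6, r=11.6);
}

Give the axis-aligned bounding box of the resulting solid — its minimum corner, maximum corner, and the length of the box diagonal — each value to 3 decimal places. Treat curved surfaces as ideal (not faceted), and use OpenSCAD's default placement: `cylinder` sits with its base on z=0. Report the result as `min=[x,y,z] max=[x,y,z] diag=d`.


min=[-20.000,-32.800,11.100] max=[21.000,8.200,33.100] diag=62.016

A = translate([0.5, -12.3, 11.1]) cylinder(h=13.6, r=11.6) → bbox [-11.1,-23.9,11.1] .. [12.1,-0.7,24.7]
B = cylinder(h=8.4, r=8.9) → bbox [-8.9,-8.9,0] .. [8.9,8.9,8.4]
lo = A.lo+B.lo = [-11.1-8.9, -23.9-8.9, 11.1+0] = [-20.000,-32.800,11.100]
hi = A.hi+B.hi = [12.1+8.9, -0.7+8.9, 24.7+8.4] = [21.000,8.200,33.100]
diag = √(41²+41²+22²) = √3846 = 62.016


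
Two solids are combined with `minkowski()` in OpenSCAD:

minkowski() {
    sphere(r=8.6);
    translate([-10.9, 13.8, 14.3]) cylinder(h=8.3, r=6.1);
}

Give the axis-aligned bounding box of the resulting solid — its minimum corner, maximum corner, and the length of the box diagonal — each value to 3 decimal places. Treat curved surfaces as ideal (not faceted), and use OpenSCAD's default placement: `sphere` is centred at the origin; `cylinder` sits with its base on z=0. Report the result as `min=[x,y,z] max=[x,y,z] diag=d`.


A = translate([-10.9, 13.8, 14.3]) cylinder(h=8.3, r=6.1) → bbox [-17,7.7,14.3] .. [-4.8,19.9,22.6]
B = sphere(r=8.6) → bbox [-8.6,-8.6,-8.6] .. [8.6,8.6,8.6]
lo = A.lo+B.lo = [-17-8.6, 7.7-8.6, 14.3-8.6] = [-25.600,-0.900,5.700]
hi = A.hi+B.hi = [-4.8+8.6, 19.9+8.6, 22.6+8.6] = [3.800,28.500,31.200]
diag = √(29.4²+29.4²+25.5²) = √2378.97 = 48.775

min=[-25.600,-0.900,5.700] max=[3.800,28.500,31.200] diag=48.775


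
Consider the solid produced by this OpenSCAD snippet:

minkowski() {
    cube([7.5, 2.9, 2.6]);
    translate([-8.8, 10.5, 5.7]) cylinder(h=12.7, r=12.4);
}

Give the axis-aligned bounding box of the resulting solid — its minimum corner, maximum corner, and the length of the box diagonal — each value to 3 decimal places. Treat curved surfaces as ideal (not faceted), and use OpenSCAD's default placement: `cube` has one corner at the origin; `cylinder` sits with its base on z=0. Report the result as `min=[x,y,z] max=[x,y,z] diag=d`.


A = translate([-8.8, 10.5, 5.7]) cylinder(h=12.7, r=12.4) → bbox [-21.2,-1.9,5.7] .. [3.6,22.9,18.4]
B = cube([7.5, 2.9, 2.6]) → bbox [0,0,0] .. [7.5,2.9,2.6]
lo = A.lo+B.lo = [-21.2+0, -1.9+0, 5.7+0] = [-21.200,-1.900,5.700]
hi = A.hi+B.hi = [3.6+7.5, 22.9+2.9, 18.4+2.6] = [11.100,25.800,21.000]
diag = √(32.3²+27.7²+15.3²) = √2044.67 = 45.218

min=[-21.200,-1.900,5.700] max=[11.100,25.800,21.000] diag=45.218


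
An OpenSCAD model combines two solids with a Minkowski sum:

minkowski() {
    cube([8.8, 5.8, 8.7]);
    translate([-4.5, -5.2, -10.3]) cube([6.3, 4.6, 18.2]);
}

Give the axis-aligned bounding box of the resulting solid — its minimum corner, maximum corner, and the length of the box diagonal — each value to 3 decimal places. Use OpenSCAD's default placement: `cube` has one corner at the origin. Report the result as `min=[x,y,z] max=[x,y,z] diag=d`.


min=[-4.500,-5.200,-10.300] max=[10.600,5.200,16.600] diag=32.554

A = translate([-4.5, -5.2, -10.3]) cube([6.3, 4.6, 18.2]) → bbox [-4.5,-5.2,-10.3] .. [1.8,-0.6,7.9]
B = cube([8.8, 5.8, 8.7]) → bbox [0,0,0] .. [8.8,5.8,8.7]
lo = A.lo+B.lo = [-4.5+0, -5.2+0, -10.3+0] = [-4.500,-5.200,-10.300]
hi = A.hi+B.hi = [1.8+8.8, -0.6+5.8, 7.9+8.7] = [10.600,5.200,16.600]
diag = √(15.1²+10.4²+26.9²) = √1059.78 = 32.554


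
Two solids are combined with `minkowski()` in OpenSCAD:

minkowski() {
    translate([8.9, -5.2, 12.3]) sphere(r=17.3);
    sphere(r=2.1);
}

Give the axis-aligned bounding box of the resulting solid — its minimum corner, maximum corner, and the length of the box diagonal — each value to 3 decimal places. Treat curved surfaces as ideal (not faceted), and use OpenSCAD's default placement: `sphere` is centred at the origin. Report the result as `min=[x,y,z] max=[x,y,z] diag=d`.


min=[-10.500,-24.600,-7.100] max=[28.300,14.200,31.700] diag=67.204

A = translate([8.9, -5.2, 12.3]) sphere(r=17.3) → bbox [-8.4,-22.5,-5] .. [26.2,12.1,29.6]
B = sphere(r=2.1) → bbox [-2.1,-2.1,-2.1] .. [2.1,2.1,2.1]
lo = A.lo+B.lo = [-8.4-2.1, -22.5-2.1, -5-2.1] = [-10.500,-24.600,-7.100]
hi = A.hi+B.hi = [26.2+2.1, 12.1+2.1, 29.6+2.1] = [28.300,14.200,31.700]
diag = √(38.8²+38.8²+38.8²) = √4516.32 = 67.204


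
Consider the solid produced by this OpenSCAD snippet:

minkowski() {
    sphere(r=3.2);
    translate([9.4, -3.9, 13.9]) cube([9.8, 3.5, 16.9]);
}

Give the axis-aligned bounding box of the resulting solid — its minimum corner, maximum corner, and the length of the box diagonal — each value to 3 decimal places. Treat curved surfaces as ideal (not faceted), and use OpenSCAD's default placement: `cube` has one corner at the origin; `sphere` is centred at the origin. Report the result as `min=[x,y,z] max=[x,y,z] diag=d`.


A = translate([9.4, -3.9, 13.9]) cube([9.8, 3.5, 16.9]) → bbox [9.4,-3.9,13.9] .. [19.2,-0.4,30.8]
B = sphere(r=3.2) → bbox [-3.2,-3.2,-3.2] .. [3.2,3.2,3.2]
lo = A.lo+B.lo = [9.4-3.2, -3.9-3.2, 13.9-3.2] = [6.200,-7.100,10.700]
hi = A.hi+B.hi = [19.2+3.2, -0.4+3.2, 30.8+3.2] = [22.400,2.800,34.000]
diag = √(16.2²+9.9²+23.3²) = √903.34 = 30.056

min=[6.200,-7.100,10.700] max=[22.400,2.800,34.000] diag=30.056


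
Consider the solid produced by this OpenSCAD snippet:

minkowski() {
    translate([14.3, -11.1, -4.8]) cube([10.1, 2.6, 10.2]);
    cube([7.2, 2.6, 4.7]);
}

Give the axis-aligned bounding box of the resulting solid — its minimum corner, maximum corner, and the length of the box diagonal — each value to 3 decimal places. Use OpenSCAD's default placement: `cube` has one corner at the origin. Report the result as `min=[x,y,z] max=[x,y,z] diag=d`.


min=[14.300,-11.100,-4.800] max=[31.600,-5.900,10.100] diag=23.417

A = translate([14.3, -11.1, -4.8]) cube([10.1, 2.6, 10.2]) → bbox [14.3,-11.1,-4.8] .. [24.4,-8.5,5.4]
B = cube([7.2, 2.6, 4.7]) → bbox [0,0,0] .. [7.2,2.6,4.7]
lo = A.lo+B.lo = [14.3+0, -11.1+0, -4.8+0] = [14.300,-11.100,-4.800]
hi = A.hi+B.hi = [24.4+7.2, -8.5+2.6, 5.4+4.7] = [31.600,-5.900,10.100]
diag = √(17.3²+5.2²+14.9²) = √548.34 = 23.417


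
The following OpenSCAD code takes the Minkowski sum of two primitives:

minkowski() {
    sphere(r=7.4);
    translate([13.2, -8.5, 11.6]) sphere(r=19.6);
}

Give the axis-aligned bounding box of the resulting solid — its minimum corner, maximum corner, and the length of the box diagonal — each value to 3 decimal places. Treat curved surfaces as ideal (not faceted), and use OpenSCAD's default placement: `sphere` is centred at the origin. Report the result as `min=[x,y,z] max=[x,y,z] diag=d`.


A = translate([13.2, -8.5, 11.6]) sphere(r=19.6) → bbox [-6.4,-28.1,-8] .. [32.8,11.1,31.2]
B = sphere(r=7.4) → bbox [-7.4,-7.4,-7.4] .. [7.4,7.4,7.4]
lo = A.lo+B.lo = [-6.4-7.4, -28.1-7.4, -8-7.4] = [-13.800,-35.500,-15.400]
hi = A.hi+B.hi = [32.8+7.4, 11.1+7.4, 31.2+7.4] = [40.200,18.500,38.600]
diag = √(54²+54²+54²) = √8748 = 93.531

min=[-13.800,-35.500,-15.400] max=[40.200,18.500,38.600] diag=93.531


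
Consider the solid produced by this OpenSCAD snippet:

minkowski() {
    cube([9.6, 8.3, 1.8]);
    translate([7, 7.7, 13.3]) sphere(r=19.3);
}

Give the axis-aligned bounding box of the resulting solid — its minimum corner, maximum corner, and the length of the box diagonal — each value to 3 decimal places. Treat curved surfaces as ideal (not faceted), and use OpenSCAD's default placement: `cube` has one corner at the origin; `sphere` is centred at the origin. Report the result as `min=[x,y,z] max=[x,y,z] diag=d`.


min=[-12.300,-11.600,-6.000] max=[35.900,35.300,34.400] diag=78.454

A = translate([7, 7.7, 13.3]) sphere(r=19.3) → bbox [-12.3,-11.6,-6] .. [26.3,27,32.6]
B = cube([9.6, 8.3, 1.8]) → bbox [0,0,0] .. [9.6,8.3,1.8]
lo = A.lo+B.lo = [-12.3+0, -11.6+0, -6+0] = [-12.300,-11.600,-6.000]
hi = A.hi+B.hi = [26.3+9.6, 27+8.3, 32.6+1.8] = [35.900,35.300,34.400]
diag = √(48.2²+46.9²+40.4²) = √6155.01 = 78.454


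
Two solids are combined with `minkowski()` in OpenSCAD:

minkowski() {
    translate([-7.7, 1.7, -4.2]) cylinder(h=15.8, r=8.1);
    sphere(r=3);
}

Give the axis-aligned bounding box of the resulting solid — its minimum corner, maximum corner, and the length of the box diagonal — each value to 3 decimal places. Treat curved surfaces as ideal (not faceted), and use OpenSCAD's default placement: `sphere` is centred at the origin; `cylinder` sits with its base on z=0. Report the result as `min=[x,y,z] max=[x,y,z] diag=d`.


min=[-18.800,-9.400,-7.200] max=[3.400,12.800,14.600] diag=38.222

A = translate([-7.7, 1.7, -4.2]) cylinder(h=15.8, r=8.1) → bbox [-15.8,-6.4,-4.2] .. [0.4,9.8,11.6]
B = sphere(r=3) → bbox [-3,-3,-3] .. [3,3,3]
lo = A.lo+B.lo = [-15.8-3, -6.4-3, -4.2-3] = [-18.800,-9.400,-7.200]
hi = A.hi+B.hi = [0.4+3, 9.8+3, 11.6+3] = [3.400,12.800,14.600]
diag = √(22.2²+22.2²+21.8²) = √1460.92 = 38.222


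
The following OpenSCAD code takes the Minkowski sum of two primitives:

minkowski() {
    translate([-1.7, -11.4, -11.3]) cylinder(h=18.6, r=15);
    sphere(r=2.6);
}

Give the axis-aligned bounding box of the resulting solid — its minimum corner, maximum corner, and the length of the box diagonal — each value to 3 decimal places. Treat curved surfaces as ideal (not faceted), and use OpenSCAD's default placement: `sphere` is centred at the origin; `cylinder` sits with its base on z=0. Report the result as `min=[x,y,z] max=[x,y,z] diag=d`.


A = translate([-1.7, -11.4, -11.3]) cylinder(h=18.6, r=15) → bbox [-16.7,-26.4,-11.3] .. [13.3,3.6,7.3]
B = sphere(r=2.6) → bbox [-2.6,-2.6,-2.6] .. [2.6,2.6,2.6]
lo = A.lo+B.lo = [-16.7-2.6, -26.4-2.6, -11.3-2.6] = [-19.300,-29.000,-13.900]
hi = A.hi+B.hi = [13.3+2.6, 3.6+2.6, 7.3+2.6] = [15.900,6.200,9.900]
diag = √(35.2²+35.2²+23.8²) = √3044.52 = 55.177

min=[-19.300,-29.000,-13.900] max=[15.900,6.200,9.900] diag=55.177


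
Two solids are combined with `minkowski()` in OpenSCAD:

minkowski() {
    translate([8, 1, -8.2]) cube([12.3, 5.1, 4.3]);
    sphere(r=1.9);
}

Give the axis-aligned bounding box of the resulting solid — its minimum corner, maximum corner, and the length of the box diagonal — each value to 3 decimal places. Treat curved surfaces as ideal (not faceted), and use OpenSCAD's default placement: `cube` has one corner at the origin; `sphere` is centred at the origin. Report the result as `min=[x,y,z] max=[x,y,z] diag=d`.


A = translate([8, 1, -8.2]) cube([12.3, 5.1, 4.3]) → bbox [8,1,-8.2] .. [20.3,6.1,-3.9]
B = sphere(r=1.9) → bbox [-1.9,-1.9,-1.9] .. [1.9,1.9,1.9]
lo = A.lo+B.lo = [8-1.9, 1-1.9, -8.2-1.9] = [6.100,-0.900,-10.100]
hi = A.hi+B.hi = [20.3+1.9, 6.1+1.9, -3.9+1.9] = [22.200,8.000,-2.000]
diag = √(16.1²+8.9²+8.1²) = √404.03 = 20.100

min=[6.100,-0.900,-10.100] max=[22.200,8.000,-2.000] diag=20.100


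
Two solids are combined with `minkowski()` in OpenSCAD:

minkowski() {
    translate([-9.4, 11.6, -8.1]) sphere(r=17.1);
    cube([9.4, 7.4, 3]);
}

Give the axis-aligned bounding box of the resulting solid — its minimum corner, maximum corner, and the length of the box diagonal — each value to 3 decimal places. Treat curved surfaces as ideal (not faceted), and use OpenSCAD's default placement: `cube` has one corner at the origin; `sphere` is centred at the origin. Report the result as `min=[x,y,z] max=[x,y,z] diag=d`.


A = translate([-9.4, 11.6, -8.1]) sphere(r=17.1) → bbox [-26.5,-5.5,-25.2] .. [7.7,28.7,9]
B = cube([9.4, 7.4, 3]) → bbox [0,0,0] .. [9.4,7.4,3]
lo = A.lo+B.lo = [-26.5+0, -5.5+0, -25.2+0] = [-26.500,-5.500,-25.200]
hi = A.hi+B.hi = [7.7+9.4, 28.7+7.4, 9+3] = [17.100,36.100,12.000]
diag = √(43.6²+41.6²+37.2²) = √5015.36 = 70.819

min=[-26.500,-5.500,-25.200] max=[17.100,36.100,12.000] diag=70.819


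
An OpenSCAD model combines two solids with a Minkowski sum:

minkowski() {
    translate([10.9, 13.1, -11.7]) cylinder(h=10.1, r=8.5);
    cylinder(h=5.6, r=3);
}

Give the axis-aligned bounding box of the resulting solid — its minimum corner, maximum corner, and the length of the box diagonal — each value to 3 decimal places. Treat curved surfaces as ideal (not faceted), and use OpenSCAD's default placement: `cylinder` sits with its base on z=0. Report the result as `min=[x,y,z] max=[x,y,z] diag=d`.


A = translate([10.9, 13.1, -11.7]) cylinder(h=10.1, r=8.5) → bbox [2.4,4.6,-11.7] .. [19.4,21.6,-1.6]
B = cylinder(h=5.6, r=3) → bbox [-3,-3,0] .. [3,3,5.6]
lo = A.lo+B.lo = [2.4-3, 4.6-3, -11.7+0] = [-0.600,1.600,-11.700]
hi = A.hi+B.hi = [19.4+3, 21.6+3, -1.6+5.6] = [22.400,24.600,4.000]
diag = √(23²+23²+15.7²) = √1304.49 = 36.118

min=[-0.600,1.600,-11.700] max=[22.400,24.600,4.000] diag=36.118


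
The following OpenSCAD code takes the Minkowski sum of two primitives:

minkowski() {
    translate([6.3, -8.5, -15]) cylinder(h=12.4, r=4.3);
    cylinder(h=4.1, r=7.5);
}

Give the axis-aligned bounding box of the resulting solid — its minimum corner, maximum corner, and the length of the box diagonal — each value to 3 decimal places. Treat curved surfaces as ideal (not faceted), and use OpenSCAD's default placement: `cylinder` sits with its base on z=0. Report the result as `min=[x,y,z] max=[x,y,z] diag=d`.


min=[-5.500,-20.300,-15.000] max=[18.100,3.300,1.500] diag=37.231

A = translate([6.3, -8.5, -15]) cylinder(h=12.4, r=4.3) → bbox [2,-12.8,-15] .. [10.6,-4.2,-2.6]
B = cylinder(h=4.1, r=7.5) → bbox [-7.5,-7.5,0] .. [7.5,7.5,4.1]
lo = A.lo+B.lo = [2-7.5, -12.8-7.5, -15+0] = [-5.500,-20.300,-15.000]
hi = A.hi+B.hi = [10.6+7.5, -4.2+7.5, -2.6+4.1] = [18.100,3.300,1.500]
diag = √(23.6²+23.6²+16.5²) = √1386.17 = 37.231


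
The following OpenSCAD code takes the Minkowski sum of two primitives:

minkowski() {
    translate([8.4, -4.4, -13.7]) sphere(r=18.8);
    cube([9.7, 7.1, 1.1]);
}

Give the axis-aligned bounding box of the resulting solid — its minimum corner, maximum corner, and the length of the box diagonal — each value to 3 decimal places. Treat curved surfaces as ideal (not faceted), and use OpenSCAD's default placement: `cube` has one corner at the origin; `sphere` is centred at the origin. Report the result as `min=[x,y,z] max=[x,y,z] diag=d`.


min=[-10.400,-23.200,-32.500] max=[36.900,21.500,6.200] diag=75.717

A = translate([8.4, -4.4, -13.7]) sphere(r=18.8) → bbox [-10.4,-23.2,-32.5] .. [27.2,14.4,5.1]
B = cube([9.7, 7.1, 1.1]) → bbox [0,0,0] .. [9.7,7.1,1.1]
lo = A.lo+B.lo = [-10.4+0, -23.2+0, -32.5+0] = [-10.400,-23.200,-32.500]
hi = A.hi+B.hi = [27.2+9.7, 14.4+7.1, 5.1+1.1] = [36.900,21.500,6.200]
diag = √(47.3²+44.7²+38.7²) = √5733.07 = 75.717


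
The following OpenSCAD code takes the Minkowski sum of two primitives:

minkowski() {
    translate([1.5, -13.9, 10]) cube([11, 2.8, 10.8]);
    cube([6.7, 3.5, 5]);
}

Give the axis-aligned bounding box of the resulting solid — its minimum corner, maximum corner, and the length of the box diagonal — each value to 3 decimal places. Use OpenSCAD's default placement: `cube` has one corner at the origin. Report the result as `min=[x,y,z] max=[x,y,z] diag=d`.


A = translate([1.5, -13.9, 10]) cube([11, 2.8, 10.8]) → bbox [1.5,-13.9,10] .. [12.5,-11.1,20.8]
B = cube([6.7, 3.5, 5]) → bbox [0,0,0] .. [6.7,3.5,5]
lo = A.lo+B.lo = [1.5+0, -13.9+0, 10+0] = [1.500,-13.900,10.000]
hi = A.hi+B.hi = [12.5+6.7, -11.1+3.5, 20.8+5] = [19.200,-7.600,25.800]
diag = √(17.7²+6.3²+15.8²) = √602.62 = 24.548

min=[1.500,-13.900,10.000] max=[19.200,-7.600,25.800] diag=24.548


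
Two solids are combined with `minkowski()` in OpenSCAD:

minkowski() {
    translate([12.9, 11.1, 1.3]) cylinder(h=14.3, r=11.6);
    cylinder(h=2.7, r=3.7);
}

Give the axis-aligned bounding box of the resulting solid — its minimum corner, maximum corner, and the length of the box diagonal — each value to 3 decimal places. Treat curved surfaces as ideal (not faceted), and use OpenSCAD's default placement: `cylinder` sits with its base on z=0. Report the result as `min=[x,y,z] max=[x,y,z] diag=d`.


min=[-2.400,-4.200,1.300] max=[28.200,26.400,18.300] diag=46.494

A = translate([12.9, 11.1, 1.3]) cylinder(h=14.3, r=11.6) → bbox [1.3,-0.5,1.3] .. [24.5,22.7,15.6]
B = cylinder(h=2.7, r=3.7) → bbox [-3.7,-3.7,0] .. [3.7,3.7,2.7]
lo = A.lo+B.lo = [1.3-3.7, -0.5-3.7, 1.3+0] = [-2.400,-4.200,1.300]
hi = A.hi+B.hi = [24.5+3.7, 22.7+3.7, 15.6+2.7] = [28.200,26.400,18.300]
diag = √(30.6²+30.6²+17²) = √2161.72 = 46.494


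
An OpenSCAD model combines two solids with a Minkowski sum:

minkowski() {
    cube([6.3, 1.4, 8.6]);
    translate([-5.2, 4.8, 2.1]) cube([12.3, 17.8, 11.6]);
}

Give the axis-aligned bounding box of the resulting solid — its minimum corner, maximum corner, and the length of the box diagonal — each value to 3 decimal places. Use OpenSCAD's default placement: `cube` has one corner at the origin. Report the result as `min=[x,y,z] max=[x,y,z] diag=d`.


A = translate([-5.2, 4.8, 2.1]) cube([12.3, 17.8, 11.6]) → bbox [-5.2,4.8,2.1] .. [7.1,22.6,13.7]
B = cube([6.3, 1.4, 8.6]) → bbox [0,0,0] .. [6.3,1.4,8.6]
lo = A.lo+B.lo = [-5.2+0, 4.8+0, 2.1+0] = [-5.200,4.800,2.100]
hi = A.hi+B.hi = [7.1+6.3, 22.6+1.4, 13.7+8.6] = [13.400,24.000,22.300]
diag = √(18.6²+19.2²+20.2²) = √1122.64 = 33.506

min=[-5.200,4.800,2.100] max=[13.400,24.000,22.300] diag=33.506


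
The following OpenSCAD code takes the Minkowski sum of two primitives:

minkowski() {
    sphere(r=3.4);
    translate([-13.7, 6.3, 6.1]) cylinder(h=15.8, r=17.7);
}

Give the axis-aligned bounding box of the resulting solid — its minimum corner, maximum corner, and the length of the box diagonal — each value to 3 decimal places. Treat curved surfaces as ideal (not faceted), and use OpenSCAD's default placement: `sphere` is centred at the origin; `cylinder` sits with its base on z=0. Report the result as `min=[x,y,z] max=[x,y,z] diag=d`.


min=[-34.800,-14.800,2.700] max=[7.400,27.400,25.300] diag=63.816

A = translate([-13.7, 6.3, 6.1]) cylinder(h=15.8, r=17.7) → bbox [-31.4,-11.4,6.1] .. [4,24,21.9]
B = sphere(r=3.4) → bbox [-3.4,-3.4,-3.4] .. [3.4,3.4,3.4]
lo = A.lo+B.lo = [-31.4-3.4, -11.4-3.4, 6.1-3.4] = [-34.800,-14.800,2.700]
hi = A.hi+B.hi = [4+3.4, 24+3.4, 21.9+3.4] = [7.400,27.400,25.300]
diag = √(42.2²+42.2²+22.6²) = √4072.44 = 63.816


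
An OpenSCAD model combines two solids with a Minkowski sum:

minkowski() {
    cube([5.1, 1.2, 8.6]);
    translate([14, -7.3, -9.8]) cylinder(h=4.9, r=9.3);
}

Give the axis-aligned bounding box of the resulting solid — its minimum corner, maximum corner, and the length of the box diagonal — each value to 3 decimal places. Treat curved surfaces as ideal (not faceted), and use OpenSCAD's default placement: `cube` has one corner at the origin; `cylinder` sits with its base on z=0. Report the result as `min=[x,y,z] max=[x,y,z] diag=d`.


min=[4.700,-16.600,-9.800] max=[28.400,3.200,3.700] diag=33.704

A = translate([14, -7.3, -9.8]) cylinder(h=4.9, r=9.3) → bbox [4.7,-16.6,-9.8] .. [23.3,2,-4.9]
B = cube([5.1, 1.2, 8.6]) → bbox [0,0,0] .. [5.1,1.2,8.6]
lo = A.lo+B.lo = [4.7+0, -16.6+0, -9.8+0] = [4.700,-16.600,-9.800]
hi = A.hi+B.hi = [23.3+5.1, 2+1.2, -4.9+8.6] = [28.400,3.200,3.700]
diag = √(23.7²+19.8²+13.5²) = √1135.98 = 33.704


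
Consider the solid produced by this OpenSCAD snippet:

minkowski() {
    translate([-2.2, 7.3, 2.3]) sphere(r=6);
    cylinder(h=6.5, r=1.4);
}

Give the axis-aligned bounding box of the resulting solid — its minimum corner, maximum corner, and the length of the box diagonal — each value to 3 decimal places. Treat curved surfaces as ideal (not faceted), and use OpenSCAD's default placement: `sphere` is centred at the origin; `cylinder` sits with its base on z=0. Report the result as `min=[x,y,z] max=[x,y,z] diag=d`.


min=[-9.600,-0.100,-3.700] max=[5.200,14.700,14.800] diag=27.934

A = translate([-2.2, 7.3, 2.3]) sphere(r=6) → bbox [-8.2,1.3,-3.7] .. [3.8,13.3,8.3]
B = cylinder(h=6.5, r=1.4) → bbox [-1.4,-1.4,0] .. [1.4,1.4,6.5]
lo = A.lo+B.lo = [-8.2-1.4, 1.3-1.4, -3.7+0] = [-9.600,-0.100,-3.700]
hi = A.hi+B.hi = [3.8+1.4, 13.3+1.4, 8.3+6.5] = [5.200,14.700,14.800]
diag = √(14.8²+14.8²+18.5²) = √780.33 = 27.934


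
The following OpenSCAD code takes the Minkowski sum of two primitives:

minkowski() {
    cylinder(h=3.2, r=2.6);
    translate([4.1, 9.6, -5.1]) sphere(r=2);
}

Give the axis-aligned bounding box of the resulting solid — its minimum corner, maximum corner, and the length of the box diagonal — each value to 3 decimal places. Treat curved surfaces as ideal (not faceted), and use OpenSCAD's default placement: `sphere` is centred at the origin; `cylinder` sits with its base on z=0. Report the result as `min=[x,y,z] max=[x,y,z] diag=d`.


A = translate([4.1, 9.6, -5.1]) sphere(r=2) → bbox [2.1,7.6,-7.1] .. [6.1,11.6,-3.1]
B = cylinder(h=3.2, r=2.6) → bbox [-2.6,-2.6,0] .. [2.6,2.6,3.2]
lo = A.lo+B.lo = [2.1-2.6, 7.6-2.6, -7.1+0] = [-0.500,5.000,-7.100]
hi = A.hi+B.hi = [6.1+2.6, 11.6+2.6, -3.1+3.2] = [8.700,14.200,0.100]
diag = √(9.2²+9.2²+7.2²) = √221.12 = 14.870

min=[-0.500,5.000,-7.100] max=[8.700,14.200,0.100] diag=14.870


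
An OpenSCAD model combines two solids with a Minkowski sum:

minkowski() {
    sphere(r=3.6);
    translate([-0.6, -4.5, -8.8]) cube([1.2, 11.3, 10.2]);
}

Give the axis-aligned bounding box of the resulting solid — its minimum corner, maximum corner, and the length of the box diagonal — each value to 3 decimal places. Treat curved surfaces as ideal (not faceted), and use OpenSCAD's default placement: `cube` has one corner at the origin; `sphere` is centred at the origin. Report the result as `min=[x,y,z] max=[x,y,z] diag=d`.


A = translate([-0.6, -4.5, -8.8]) cube([1.2, 11.3, 10.2]) → bbox [-0.6,-4.5,-8.8] .. [0.6,6.8,1.4]
B = sphere(r=3.6) → bbox [-3.6,-3.6,-3.6] .. [3.6,3.6,3.6]
lo = A.lo+B.lo = [-0.6-3.6, -4.5-3.6, -8.8-3.6] = [-4.200,-8.100,-12.400]
hi = A.hi+B.hi = [0.6+3.6, 6.8+3.6, 1.4+3.6] = [4.200,10.400,5.000]
diag = √(8.4²+18.5²+17.4²) = √715.57 = 26.750

min=[-4.200,-8.100,-12.400] max=[4.200,10.400,5.000] diag=26.750


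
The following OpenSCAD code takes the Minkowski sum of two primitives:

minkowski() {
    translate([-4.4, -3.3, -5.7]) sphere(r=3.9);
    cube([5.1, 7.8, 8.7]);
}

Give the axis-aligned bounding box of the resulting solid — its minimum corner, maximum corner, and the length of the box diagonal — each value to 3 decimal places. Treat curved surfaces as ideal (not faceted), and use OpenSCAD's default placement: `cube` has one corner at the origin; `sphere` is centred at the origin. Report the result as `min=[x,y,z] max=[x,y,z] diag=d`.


A = translate([-4.4, -3.3, -5.7]) sphere(r=3.9) → bbox [-8.3,-7.2,-9.6] .. [-0.5,0.6,-1.8]
B = cube([5.1, 7.8, 8.7]) → bbox [0,0,0] .. [5.1,7.8,8.7]
lo = A.lo+B.lo = [-8.3+0, -7.2+0, -9.6+0] = [-8.300,-7.200,-9.600]
hi = A.hi+B.hi = [-0.5+5.1, 0.6+7.8, -1.8+8.7] = [4.600,8.400,6.900]
diag = √(12.9²+15.6²+16.5²) = √682.02 = 26.116

min=[-8.300,-7.200,-9.600] max=[4.600,8.400,6.900] diag=26.116


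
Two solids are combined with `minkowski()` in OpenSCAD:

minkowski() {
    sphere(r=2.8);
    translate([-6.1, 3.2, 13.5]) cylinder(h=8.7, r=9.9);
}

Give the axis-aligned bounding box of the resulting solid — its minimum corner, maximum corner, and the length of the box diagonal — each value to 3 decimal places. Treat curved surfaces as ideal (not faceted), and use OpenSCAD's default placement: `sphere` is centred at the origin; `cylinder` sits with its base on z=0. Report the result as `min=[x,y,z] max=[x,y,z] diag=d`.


min=[-18.800,-9.500,10.700] max=[6.600,15.900,25.000] diag=38.663

A = translate([-6.1, 3.2, 13.5]) cylinder(h=8.7, r=9.9) → bbox [-16,-6.7,13.5] .. [3.8,13.1,22.2]
B = sphere(r=2.8) → bbox [-2.8,-2.8,-2.8] .. [2.8,2.8,2.8]
lo = A.lo+B.lo = [-16-2.8, -6.7-2.8, 13.5-2.8] = [-18.800,-9.500,10.700]
hi = A.hi+B.hi = [3.8+2.8, 13.1+2.8, 22.2+2.8] = [6.600,15.900,25.000]
diag = √(25.4²+25.4²+14.3²) = √1494.81 = 38.663


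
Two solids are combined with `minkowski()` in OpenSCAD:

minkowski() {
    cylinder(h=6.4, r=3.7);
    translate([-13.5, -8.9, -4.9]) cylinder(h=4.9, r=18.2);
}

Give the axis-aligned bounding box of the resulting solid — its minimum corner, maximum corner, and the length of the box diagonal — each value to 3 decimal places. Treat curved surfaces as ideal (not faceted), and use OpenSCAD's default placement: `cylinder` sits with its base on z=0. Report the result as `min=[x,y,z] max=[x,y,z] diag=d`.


A = translate([-13.5, -8.9, -4.9]) cylinder(h=4.9, r=18.2) → bbox [-31.7,-27.1,-4.9] .. [4.7,9.3,0]
B = cylinder(h=6.4, r=3.7) → bbox [-3.7,-3.7,0] .. [3.7,3.7,6.4]
lo = A.lo+B.lo = [-31.7-3.7, -27.1-3.7, -4.9+0] = [-35.400,-30.800,-4.900]
hi = A.hi+B.hi = [4.7+3.7, 9.3+3.7, 0+6.4] = [8.400,13.000,6.400]
diag = √(43.8²+43.8²+11.3²) = √3964.57 = 62.965

min=[-35.400,-30.800,-4.900] max=[8.400,13.000,6.400] diag=62.965


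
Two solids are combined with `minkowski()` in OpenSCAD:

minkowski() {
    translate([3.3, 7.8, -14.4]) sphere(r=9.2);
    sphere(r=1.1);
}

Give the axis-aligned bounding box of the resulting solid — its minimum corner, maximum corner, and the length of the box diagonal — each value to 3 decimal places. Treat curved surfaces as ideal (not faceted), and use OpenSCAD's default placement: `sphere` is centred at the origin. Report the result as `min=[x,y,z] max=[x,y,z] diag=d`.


A = translate([3.3, 7.8, -14.4]) sphere(r=9.2) → bbox [-5.9,-1.4,-23.6] .. [12.5,17,-5.2]
B = sphere(r=1.1) → bbox [-1.1,-1.1,-1.1] .. [1.1,1.1,1.1]
lo = A.lo+B.lo = [-5.9-1.1, -1.4-1.1, -23.6-1.1] = [-7.000,-2.500,-24.700]
hi = A.hi+B.hi = [12.5+1.1, 17+1.1, -5.2+1.1] = [13.600,18.100,-4.100]
diag = √(20.6²+20.6²+20.6²) = √1273.08 = 35.680

min=[-7.000,-2.500,-24.700] max=[13.600,18.100,-4.100] diag=35.680


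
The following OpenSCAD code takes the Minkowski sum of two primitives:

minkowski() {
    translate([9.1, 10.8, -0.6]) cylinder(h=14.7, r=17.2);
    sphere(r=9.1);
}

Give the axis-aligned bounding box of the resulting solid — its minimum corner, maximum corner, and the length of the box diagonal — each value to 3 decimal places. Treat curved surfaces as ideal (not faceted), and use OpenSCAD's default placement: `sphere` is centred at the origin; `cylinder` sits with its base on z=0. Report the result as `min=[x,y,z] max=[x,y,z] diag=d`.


min=[-17.200,-15.500,-9.700] max=[35.400,37.100,23.200] diag=81.338

A = translate([9.1, 10.8, -0.6]) cylinder(h=14.7, r=17.2) → bbox [-8.1,-6.4,-0.6] .. [26.3,28,14.1]
B = sphere(r=9.1) → bbox [-9.1,-9.1,-9.1] .. [9.1,9.1,9.1]
lo = A.lo+B.lo = [-8.1-9.1, -6.4-9.1, -0.6-9.1] = [-17.200,-15.500,-9.700]
hi = A.hi+B.hi = [26.3+9.1, 28+9.1, 14.1+9.1] = [35.400,37.100,23.200]
diag = √(52.6²+52.6²+32.9²) = √6615.93 = 81.338


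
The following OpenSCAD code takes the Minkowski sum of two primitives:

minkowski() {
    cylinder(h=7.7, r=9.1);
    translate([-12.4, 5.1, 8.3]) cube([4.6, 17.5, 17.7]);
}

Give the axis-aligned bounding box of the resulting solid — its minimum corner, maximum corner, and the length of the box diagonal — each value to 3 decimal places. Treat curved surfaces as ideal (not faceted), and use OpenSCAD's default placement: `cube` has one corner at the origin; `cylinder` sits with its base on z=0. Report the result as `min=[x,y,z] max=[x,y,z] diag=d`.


A = translate([-12.4, 5.1, 8.3]) cube([4.6, 17.5, 17.7]) → bbox [-12.4,5.1,8.3] .. [-7.8,22.6,26]
B = cylinder(h=7.7, r=9.1) → bbox [-9.1,-9.1,0] .. [9.1,9.1,7.7]
lo = A.lo+B.lo = [-12.4-9.1, 5.1-9.1, 8.3+0] = [-21.500,-4.000,8.300]
hi = A.hi+B.hi = [-7.8+9.1, 22.6+9.1, 26+7.7] = [1.300,31.700,33.700]
diag = √(22.8²+35.7²+25.4²) = √2439.49 = 49.391

min=[-21.500,-4.000,8.300] max=[1.300,31.700,33.700] diag=49.391


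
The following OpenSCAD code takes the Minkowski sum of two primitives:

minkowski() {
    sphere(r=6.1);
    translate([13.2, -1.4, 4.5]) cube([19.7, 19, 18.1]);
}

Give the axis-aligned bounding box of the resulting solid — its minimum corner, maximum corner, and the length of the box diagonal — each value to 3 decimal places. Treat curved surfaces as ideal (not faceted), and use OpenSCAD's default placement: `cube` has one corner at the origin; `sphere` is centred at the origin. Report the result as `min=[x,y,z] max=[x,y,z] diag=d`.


A = translate([13.2, -1.4, 4.5]) cube([19.7, 19, 18.1]) → bbox [13.2,-1.4,4.5] .. [32.9,17.6,22.6]
B = sphere(r=6.1) → bbox [-6.1,-6.1,-6.1] .. [6.1,6.1,6.1]
lo = A.lo+B.lo = [13.2-6.1, -1.4-6.1, 4.5-6.1] = [7.100,-7.500,-1.600]
hi = A.hi+B.hi = [32.9+6.1, 17.6+6.1, 22.6+6.1] = [39.000,23.700,28.700]
diag = √(31.9²+31.2²+30.3²) = √2909.14 = 53.936

min=[7.100,-7.500,-1.600] max=[39.000,23.700,28.700] diag=53.936


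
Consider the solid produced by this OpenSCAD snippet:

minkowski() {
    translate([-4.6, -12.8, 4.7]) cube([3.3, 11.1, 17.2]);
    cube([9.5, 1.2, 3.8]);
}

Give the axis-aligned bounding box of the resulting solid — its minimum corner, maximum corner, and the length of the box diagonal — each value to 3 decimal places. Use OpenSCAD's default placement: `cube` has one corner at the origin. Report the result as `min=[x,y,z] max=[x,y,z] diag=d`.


A = translate([-4.6, -12.8, 4.7]) cube([3.3, 11.1, 17.2]) → bbox [-4.6,-12.8,4.7] .. [-1.3,-1.7,21.9]
B = cube([9.5, 1.2, 3.8]) → bbox [0,0,0] .. [9.5,1.2,3.8]
lo = A.lo+B.lo = [-4.6+0, -12.8+0, 4.7+0] = [-4.600,-12.800,4.700]
hi = A.hi+B.hi = [-1.3+9.5, -1.7+1.2, 21.9+3.8] = [8.200,-0.500,25.700]
diag = √(12.8²+12.3²+21²) = √756.13 = 27.498

min=[-4.600,-12.800,4.700] max=[8.200,-0.500,25.700] diag=27.498
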